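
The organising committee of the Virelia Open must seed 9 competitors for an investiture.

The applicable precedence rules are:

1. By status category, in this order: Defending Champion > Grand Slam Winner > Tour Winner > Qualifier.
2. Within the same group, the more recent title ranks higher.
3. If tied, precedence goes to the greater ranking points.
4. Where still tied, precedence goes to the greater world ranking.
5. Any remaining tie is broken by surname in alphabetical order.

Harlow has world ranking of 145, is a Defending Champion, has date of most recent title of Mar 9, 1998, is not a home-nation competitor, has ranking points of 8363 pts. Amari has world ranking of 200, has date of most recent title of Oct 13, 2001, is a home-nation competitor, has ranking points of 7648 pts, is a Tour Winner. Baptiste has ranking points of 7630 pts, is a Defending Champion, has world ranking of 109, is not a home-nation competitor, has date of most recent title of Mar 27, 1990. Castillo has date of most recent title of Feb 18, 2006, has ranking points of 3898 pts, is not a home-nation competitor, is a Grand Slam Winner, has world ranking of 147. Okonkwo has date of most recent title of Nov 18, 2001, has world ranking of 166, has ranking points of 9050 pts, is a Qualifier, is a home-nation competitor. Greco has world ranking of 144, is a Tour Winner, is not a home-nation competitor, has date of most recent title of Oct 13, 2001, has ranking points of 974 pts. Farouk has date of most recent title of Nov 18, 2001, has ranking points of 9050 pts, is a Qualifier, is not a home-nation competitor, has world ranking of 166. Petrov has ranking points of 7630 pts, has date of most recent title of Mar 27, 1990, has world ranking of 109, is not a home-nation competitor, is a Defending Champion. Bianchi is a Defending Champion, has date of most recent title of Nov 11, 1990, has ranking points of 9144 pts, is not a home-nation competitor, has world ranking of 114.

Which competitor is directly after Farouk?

By status category: Harlow, Bianchi, Baptiste and Petrov (Defending Champion); then Castillo (Grand Slam Winner); then Amari and Greco (Tour Winner); then Farouk and Okonkwo (Qualifier).
Among Harlow, Bianchi, Baptiste and Petrov, by date of most recent title (later first): Harlow (Mar 9, 1998) before Bianchi (Nov 11, 1990) before Baptiste and Petrov (Mar 27, 1990).
Baptiste and Petrov both have ranking points 7630 pts, so the next rule applies.
Baptiste and Petrov both have world ranking 109, so the next rule applies.
Among Baptiste and Petrov, alphabetically by surname: Baptiste before Petrov.
Amari and Greco both have date of most recent title Oct 13, 2001, so the next rule applies.
Among Amari and Greco, by ranking points (higher first): Amari (7648 pts) before Greco (974 pts).
Farouk and Okonkwo both have date of most recent title Nov 18, 2001, so the next rule applies.
Farouk and Okonkwo both have ranking points 9050 pts, so the next rule applies.
Farouk and Okonkwo both have world ranking 166, so the next rule applies.
Among Farouk and Okonkwo, alphabetically by surname: Farouk before Okonkwo.
Order: Harlow, Bianchi, Baptiste, Petrov, Castillo, Amari, Greco, Farouk, Okonkwo.

Okonkwo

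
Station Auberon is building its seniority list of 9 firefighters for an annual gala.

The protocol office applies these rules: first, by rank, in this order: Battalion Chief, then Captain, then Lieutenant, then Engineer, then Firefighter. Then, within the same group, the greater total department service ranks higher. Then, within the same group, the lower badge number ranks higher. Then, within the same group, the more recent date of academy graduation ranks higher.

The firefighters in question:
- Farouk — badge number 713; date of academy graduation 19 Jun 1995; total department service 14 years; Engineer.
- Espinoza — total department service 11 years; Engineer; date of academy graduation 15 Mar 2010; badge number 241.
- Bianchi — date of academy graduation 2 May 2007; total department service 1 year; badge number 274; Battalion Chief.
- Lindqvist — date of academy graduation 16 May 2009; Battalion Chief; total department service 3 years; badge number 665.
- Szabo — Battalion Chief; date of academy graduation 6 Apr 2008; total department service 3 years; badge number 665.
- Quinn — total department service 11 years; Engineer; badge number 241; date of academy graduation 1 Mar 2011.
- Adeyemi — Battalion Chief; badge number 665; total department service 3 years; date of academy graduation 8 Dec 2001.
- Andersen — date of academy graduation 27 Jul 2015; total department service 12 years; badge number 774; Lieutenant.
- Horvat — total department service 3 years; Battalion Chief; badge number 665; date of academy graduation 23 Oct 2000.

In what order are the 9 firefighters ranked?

By rank: Lindqvist, Szabo, Adeyemi, Horvat and Bianchi (Battalion Chief); then Andersen (Lieutenant); then Farouk, Quinn and Espinoza (Engineer).
Among Lindqvist, Szabo, Adeyemi, Horvat and Bianchi, by total department service (higher first): Lindqvist, Szabo, Adeyemi and Horvat (3 years) before Bianchi (1 year).
Lindqvist, Szabo, Adeyemi and Horvat all have badge number 665, so the next rule applies.
Among Lindqvist, Szabo, Adeyemi and Horvat, by date of academy graduation (later first): Lindqvist (16 May 2009) before Szabo (6 Apr 2008) before Adeyemi (8 Dec 2001) before Horvat (23 Oct 2000).
Among Farouk, Quinn and Espinoza, by total department service (higher first): Farouk (14 years) before Quinn and Espinoza (11 years).
Quinn and Espinoza both have badge number 241, so the next rule applies.
Among Quinn and Espinoza, by date of academy graduation (later first): Quinn (1 Mar 2011) before Espinoza (15 Mar 2010).
Full order: Lindqvist, Szabo, Adeyemi, Horvat, Bianchi, Andersen, Farouk, Quinn, Espinoza.

Lindqvist, Szabo, Adeyemi, Horvat, Bianchi, Andersen, Farouk, Quinn, Espinoza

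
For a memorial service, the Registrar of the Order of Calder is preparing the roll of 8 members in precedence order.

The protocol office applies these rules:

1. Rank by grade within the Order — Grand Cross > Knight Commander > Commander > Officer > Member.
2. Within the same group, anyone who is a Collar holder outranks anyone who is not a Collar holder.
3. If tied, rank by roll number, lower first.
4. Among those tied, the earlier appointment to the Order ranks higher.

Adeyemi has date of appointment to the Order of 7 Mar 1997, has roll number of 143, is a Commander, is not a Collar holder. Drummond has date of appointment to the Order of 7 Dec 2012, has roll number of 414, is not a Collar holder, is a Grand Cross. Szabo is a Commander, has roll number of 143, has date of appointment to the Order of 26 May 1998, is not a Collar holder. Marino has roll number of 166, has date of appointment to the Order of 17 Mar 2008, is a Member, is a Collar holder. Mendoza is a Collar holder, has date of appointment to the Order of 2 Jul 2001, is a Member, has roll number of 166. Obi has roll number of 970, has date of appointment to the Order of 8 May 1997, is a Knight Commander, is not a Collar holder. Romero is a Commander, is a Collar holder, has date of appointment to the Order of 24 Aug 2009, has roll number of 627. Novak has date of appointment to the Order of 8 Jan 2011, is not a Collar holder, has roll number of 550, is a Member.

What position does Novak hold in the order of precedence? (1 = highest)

By grade within the Order: Drummond (Grand Cross); then Obi (Knight Commander); then Romero, Adeyemi and Szabo (Commander); then Mendoza, Marino and Novak (Member).
Among Romero, Adeyemi and Szabo, a Collar holder before not a Collar holder: Romero (a Collar holder) before Adeyemi and Szabo (not a Collar holder).
Adeyemi and Szabo both have roll number 143, so the next rule applies.
Among Adeyemi and Szabo, by date of appointment to the Order (earlier first): Adeyemi (7 Mar 1997) before Szabo (26 May 1998).
Among Mendoza, Marino and Novak, a Collar holder before not a Collar holder: Mendoza and Marino (a Collar holder) before Novak (not a Collar holder).
Mendoza and Marino both have roll number 166, so the next rule applies.
Among Mendoza and Marino, by date of appointment to the Order (earlier first): Mendoza (2 Jul 2001) before Marino (17 Mar 2008).
Order: Drummond, Obi, Romero, Adeyemi, Szabo, Mendoza, Marino, Novak. So position 8.

8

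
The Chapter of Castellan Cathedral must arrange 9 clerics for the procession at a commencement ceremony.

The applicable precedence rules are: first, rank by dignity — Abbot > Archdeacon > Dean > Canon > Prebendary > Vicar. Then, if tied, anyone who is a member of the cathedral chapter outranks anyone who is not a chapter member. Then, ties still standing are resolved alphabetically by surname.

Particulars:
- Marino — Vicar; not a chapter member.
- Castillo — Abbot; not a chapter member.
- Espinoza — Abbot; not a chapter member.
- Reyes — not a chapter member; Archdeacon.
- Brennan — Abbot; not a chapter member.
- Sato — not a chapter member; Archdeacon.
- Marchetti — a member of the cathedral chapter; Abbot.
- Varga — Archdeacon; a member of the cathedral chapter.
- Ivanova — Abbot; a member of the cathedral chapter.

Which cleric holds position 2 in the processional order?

By dignity: Ivanova, Marchetti, Brennan, Castillo and Espinoza (Abbot); then Varga, Reyes and Sato (Archdeacon); then Marino (Vicar).
Among Ivanova, Marchetti, Brennan, Castillo and Espinoza, a member of the cathedral chapter before not a chapter member: Ivanova and Marchetti (a member of the cathedral chapter) before Brennan, Castillo and Espinoza (not a chapter member).
Among Ivanova and Marchetti, alphabetically by surname: Ivanova before Marchetti.
Among Brennan, Castillo and Espinoza, alphabetically by surname: Brennan before Castillo before Espinoza.
Among Varga, Reyes and Sato, a member of the cathedral chapter before not a chapter member: Varga (a member of the cathedral chapter) before Reyes and Sato (not a chapter member).
Among Reyes and Sato, alphabetically by surname: Reyes before Sato.
Order: Ivanova, Marchetti, Brennan, Castillo, Espinoza, Varga, Reyes, Sato, Marino.

Marchetti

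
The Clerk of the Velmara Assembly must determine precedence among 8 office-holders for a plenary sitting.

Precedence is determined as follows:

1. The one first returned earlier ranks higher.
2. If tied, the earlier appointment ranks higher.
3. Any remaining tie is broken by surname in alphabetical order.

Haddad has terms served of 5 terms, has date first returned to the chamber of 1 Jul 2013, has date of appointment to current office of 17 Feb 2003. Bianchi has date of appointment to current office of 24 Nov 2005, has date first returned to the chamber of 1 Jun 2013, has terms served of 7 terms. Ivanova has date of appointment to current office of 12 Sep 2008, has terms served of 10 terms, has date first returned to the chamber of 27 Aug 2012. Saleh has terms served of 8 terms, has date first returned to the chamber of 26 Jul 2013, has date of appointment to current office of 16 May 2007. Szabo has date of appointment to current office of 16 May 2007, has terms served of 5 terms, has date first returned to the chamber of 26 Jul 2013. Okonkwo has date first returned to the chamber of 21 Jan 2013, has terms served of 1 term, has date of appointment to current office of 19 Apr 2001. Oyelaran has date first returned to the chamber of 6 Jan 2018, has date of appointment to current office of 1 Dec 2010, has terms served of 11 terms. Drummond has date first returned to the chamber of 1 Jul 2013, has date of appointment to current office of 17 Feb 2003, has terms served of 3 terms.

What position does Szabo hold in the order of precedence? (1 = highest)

7

By date first returned to the chamber (earlier first): Ivanova (27 Aug 2012); then Okonkwo (21 Jan 2013); then Bianchi (1 Jun 2013); then Drummond and Haddad (both 1 Jul 2013); then Saleh and Szabo (both 26 Jul 2013); then Oyelaran (6 Jan 2018).
Drummond and Haddad both have date of appointment to current office 17 Feb 2003, so the next rule applies.
Among Drummond and Haddad, alphabetically by surname: Drummond before Haddad.
Saleh and Szabo both have date of appointment to current office 16 May 2007, so the next rule applies.
Among Saleh and Szabo, alphabetically by surname: Saleh before Szabo.
Order: Ivanova, Okonkwo, Bianchi, Drummond, Haddad, Saleh, Szabo, Oyelaran. So position 7.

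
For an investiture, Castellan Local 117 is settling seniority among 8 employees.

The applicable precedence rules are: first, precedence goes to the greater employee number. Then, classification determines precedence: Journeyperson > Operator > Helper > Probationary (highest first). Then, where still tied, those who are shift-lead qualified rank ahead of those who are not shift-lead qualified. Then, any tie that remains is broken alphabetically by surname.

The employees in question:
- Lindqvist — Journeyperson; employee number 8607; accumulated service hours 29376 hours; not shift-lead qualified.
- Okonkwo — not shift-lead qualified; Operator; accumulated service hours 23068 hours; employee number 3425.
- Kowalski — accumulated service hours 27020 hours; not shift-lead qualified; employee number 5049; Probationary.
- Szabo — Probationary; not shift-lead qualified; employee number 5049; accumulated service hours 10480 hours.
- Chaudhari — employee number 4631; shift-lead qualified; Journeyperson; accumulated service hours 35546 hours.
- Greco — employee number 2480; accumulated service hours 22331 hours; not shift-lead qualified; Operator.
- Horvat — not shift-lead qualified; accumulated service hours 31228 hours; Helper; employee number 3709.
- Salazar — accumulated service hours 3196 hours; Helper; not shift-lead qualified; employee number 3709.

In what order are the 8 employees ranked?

Lindqvist, Kowalski, Szabo, Chaudhari, Horvat, Salazar, Okonkwo, Greco

By employee number (higher first): Lindqvist (8607); then Kowalski and Szabo (both 5049); then Chaudhari (4631); then Horvat and Salazar (both 3709); then Okonkwo (3425); then Greco (2480).
Kowalski and Szabo are each Probationary, so the next rule applies.
Kowalski and Szabo are each not shift-lead qualified, so the next rule applies.
Among Kowalski and Szabo, alphabetically by surname: Kowalski before Szabo.
Horvat and Salazar are each Helper, so the next rule applies.
Horvat and Salazar are each not shift-lead qualified, so the next rule applies.
Among Horvat and Salazar, alphabetically by surname: Horvat before Salazar.
Full order: Lindqvist, Kowalski, Szabo, Chaudhari, Horvat, Salazar, Okonkwo, Greco.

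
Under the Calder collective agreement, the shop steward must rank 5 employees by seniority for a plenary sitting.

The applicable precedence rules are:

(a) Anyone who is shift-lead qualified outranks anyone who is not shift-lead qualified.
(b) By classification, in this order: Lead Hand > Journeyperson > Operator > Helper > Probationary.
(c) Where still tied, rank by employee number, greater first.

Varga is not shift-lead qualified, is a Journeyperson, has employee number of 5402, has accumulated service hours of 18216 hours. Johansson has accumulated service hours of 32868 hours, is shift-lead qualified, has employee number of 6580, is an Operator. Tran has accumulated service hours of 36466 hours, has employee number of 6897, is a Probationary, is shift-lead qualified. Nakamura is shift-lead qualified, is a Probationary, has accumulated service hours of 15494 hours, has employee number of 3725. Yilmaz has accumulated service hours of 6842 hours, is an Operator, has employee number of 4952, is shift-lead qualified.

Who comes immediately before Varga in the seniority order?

By the first rule: Johansson, Yilmaz, Tran and Nakamura (each shift-lead qualified); then Varga (not shift-lead qualified).
Among Johansson, Yilmaz, Tran and Nakamura, by classification: Johansson and Yilmaz (Operator) before Tran and Nakamura (Probationary).
Among Johansson and Yilmaz, by employee number (higher first): Johansson (6580) before Yilmaz (4952).
Among Tran and Nakamura, by employee number (higher first): Tran (6897) before Nakamura (3725).
Order: Johansson, Yilmaz, Tran, Nakamura, Varga.

Nakamura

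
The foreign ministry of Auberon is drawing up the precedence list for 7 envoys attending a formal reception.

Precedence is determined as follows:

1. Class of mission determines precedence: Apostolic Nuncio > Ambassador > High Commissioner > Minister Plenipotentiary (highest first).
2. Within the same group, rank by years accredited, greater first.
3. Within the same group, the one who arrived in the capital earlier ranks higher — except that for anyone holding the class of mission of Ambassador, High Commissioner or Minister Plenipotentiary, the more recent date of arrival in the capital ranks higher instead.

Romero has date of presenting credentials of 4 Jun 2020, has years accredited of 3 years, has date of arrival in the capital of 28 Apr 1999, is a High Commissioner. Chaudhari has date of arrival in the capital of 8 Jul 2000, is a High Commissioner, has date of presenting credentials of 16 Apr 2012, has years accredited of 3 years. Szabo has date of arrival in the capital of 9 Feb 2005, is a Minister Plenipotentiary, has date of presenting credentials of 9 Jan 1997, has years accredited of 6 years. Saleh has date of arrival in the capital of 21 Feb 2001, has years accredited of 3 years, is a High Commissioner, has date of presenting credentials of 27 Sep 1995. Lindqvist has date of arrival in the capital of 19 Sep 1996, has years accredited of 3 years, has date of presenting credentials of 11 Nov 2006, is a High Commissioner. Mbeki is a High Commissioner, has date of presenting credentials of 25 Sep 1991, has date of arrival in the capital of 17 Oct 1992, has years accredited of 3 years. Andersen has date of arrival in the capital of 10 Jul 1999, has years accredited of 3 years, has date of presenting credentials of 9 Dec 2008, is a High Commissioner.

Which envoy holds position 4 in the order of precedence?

Romero

By class of mission: Saleh, Chaudhari, Andersen, Romero, Lindqvist and Mbeki (High Commissioner); then Szabo (Minister Plenipotentiary).
Saleh, Chaudhari, Andersen, Romero, Lindqvist and Mbeki all have years accredited 3 years, so the next rule applies.
Among Saleh, Chaudhari, Andersen, Romero, Lindqvist and Mbeki, by date of arrival in the capital (later first) (reversed rule for this group): Saleh (21 Feb 2001) before Chaudhari (8 Jul 2000) before Andersen (10 Jul 1999) before Romero (28 Apr 1999) before Lindqvist (19 Sep 1996) before Mbeki (17 Oct 1992).
Order: Saleh, Chaudhari, Andersen, Romero, Lindqvist, Mbeki, Szabo.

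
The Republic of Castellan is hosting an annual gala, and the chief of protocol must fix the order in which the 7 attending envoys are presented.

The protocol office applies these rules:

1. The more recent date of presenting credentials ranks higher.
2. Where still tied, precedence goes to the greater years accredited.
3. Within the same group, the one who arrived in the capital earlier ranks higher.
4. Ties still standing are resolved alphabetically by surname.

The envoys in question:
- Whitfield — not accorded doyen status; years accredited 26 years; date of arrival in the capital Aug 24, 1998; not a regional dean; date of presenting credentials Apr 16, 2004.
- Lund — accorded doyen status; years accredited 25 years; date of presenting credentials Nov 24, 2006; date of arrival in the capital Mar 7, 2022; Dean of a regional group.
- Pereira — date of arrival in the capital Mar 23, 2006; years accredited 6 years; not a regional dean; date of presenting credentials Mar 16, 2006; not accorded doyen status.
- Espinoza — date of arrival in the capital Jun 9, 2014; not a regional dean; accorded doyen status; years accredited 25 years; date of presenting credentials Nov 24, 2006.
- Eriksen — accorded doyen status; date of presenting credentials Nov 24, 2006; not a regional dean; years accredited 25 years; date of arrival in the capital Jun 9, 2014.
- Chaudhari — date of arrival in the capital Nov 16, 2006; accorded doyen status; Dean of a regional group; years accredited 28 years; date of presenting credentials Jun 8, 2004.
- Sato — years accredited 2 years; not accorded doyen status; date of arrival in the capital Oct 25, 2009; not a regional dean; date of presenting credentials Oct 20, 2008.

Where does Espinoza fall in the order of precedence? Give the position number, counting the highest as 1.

By date of presenting credentials (later first): Sato (Oct 20, 2008); then Eriksen, Espinoza and Lund (each Nov 24, 2006); then Pereira (Mar 16, 2006); then Chaudhari (Jun 8, 2004); then Whitfield (Apr 16, 2004).
Eriksen, Espinoza and Lund all have years accredited 25 years, so the next rule applies.
Among Eriksen, Espinoza and Lund, by date of arrival in the capital (earlier first): Eriksen and Espinoza (Jun 9, 2014) before Lund (Mar 7, 2022).
Among Eriksen and Espinoza, alphabetically by surname: Eriksen before Espinoza.
Order: Sato, Eriksen, Espinoza, Lund, Pereira, Chaudhari, Whitfield. So position 3.

3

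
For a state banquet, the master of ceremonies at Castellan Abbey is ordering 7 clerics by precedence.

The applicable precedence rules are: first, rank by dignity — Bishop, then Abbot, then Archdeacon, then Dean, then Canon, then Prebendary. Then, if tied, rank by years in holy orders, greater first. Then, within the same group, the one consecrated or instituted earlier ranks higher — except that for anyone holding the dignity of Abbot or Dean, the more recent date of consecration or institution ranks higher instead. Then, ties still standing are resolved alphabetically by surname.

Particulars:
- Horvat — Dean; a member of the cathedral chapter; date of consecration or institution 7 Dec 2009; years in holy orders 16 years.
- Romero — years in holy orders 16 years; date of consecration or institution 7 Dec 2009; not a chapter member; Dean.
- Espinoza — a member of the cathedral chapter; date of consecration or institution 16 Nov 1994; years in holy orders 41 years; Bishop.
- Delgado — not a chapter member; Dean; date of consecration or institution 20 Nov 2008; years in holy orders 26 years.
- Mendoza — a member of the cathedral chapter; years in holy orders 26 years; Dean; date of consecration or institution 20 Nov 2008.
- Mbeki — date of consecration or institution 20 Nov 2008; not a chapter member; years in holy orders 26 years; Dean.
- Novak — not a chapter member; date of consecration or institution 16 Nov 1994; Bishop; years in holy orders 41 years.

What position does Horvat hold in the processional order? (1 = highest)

6

By dignity: Espinoza and Novak (Bishop); then Delgado, Mbeki, Mendoza, Horvat and Romero (Dean).
Espinoza and Novak both have years in holy orders 41 years, so the next rule applies.
Espinoza and Novak both have date of consecration or institution 16 Nov 1994, so the next rule applies.
Among Espinoza and Novak, alphabetically by surname: Espinoza before Novak.
Among Delgado, Mbeki, Mendoza, Horvat and Romero, by years in holy orders (higher first): Delgado, Mbeki and Mendoza (26 years) before Horvat and Romero (16 years).
Delgado, Mbeki and Mendoza all have date of consecration or institution 20 Nov 2008, so the next rule applies.
Among Delgado, Mbeki and Mendoza, alphabetically by surname: Delgado before Mbeki before Mendoza.
Horvat and Romero both have date of consecration or institution 7 Dec 2009, so the next rule applies.
Among Horvat and Romero, alphabetically by surname: Horvat before Romero.
Order: Espinoza, Novak, Delgado, Mbeki, Mendoza, Horvat, Romero. So position 6.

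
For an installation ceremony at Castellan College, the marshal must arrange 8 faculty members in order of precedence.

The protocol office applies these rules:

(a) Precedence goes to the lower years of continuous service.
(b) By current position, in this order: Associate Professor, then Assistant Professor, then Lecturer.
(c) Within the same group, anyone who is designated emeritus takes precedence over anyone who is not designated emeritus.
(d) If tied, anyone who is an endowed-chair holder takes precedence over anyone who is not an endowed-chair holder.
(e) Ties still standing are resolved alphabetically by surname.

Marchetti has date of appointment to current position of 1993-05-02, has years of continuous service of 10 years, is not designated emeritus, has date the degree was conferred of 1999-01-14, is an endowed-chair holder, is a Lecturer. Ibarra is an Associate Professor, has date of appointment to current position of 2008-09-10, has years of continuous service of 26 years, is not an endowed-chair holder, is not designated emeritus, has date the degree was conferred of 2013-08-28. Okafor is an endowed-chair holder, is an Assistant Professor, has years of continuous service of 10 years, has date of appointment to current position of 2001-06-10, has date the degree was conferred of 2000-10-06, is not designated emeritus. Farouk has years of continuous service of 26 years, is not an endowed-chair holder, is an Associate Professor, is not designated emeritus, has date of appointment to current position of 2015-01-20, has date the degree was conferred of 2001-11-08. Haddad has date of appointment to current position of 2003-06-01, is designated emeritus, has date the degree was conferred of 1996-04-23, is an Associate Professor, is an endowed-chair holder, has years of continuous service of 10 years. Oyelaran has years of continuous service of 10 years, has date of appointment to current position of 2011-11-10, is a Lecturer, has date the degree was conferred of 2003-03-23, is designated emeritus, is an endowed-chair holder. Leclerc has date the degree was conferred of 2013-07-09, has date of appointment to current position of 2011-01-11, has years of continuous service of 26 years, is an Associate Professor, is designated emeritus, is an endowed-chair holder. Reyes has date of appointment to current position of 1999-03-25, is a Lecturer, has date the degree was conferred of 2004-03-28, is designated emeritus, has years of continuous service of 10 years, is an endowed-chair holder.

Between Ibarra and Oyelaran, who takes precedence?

By years of continuous service (lower first): Haddad, Okafor, Oyelaran, Reyes and Marchetti (each 10 years); then Leclerc, Farouk and Ibarra (each 26 years).
Among Haddad, Okafor, Oyelaran, Reyes and Marchetti, by current position: Haddad (Associate Professor) before Okafor (Assistant Professor) before Oyelaran, Reyes and Marchetti (Lecturer).
Among Oyelaran, Reyes and Marchetti, designated emeritus before not designated emeritus: Oyelaran and Reyes (designated emeritus) before Marchetti (not designated emeritus).
Oyelaran and Reyes are each an endowed-chair holder, so the next rule applies.
Among Oyelaran and Reyes, alphabetically by surname: Oyelaran before Reyes.
Leclerc, Farouk and Ibarra are each Associate Professor, so the next rule applies.
Among Leclerc, Farouk and Ibarra, designated emeritus before not designated emeritus: Leclerc (designated emeritus) before Farouk and Ibarra (not designated emeritus).
Farouk and Ibarra are each not an endowed-chair holder, so the next rule applies.
Among Farouk and Ibarra, alphabetically by surname: Farouk before Ibarra.
So Oyelaran takes precedence.

Oyelaran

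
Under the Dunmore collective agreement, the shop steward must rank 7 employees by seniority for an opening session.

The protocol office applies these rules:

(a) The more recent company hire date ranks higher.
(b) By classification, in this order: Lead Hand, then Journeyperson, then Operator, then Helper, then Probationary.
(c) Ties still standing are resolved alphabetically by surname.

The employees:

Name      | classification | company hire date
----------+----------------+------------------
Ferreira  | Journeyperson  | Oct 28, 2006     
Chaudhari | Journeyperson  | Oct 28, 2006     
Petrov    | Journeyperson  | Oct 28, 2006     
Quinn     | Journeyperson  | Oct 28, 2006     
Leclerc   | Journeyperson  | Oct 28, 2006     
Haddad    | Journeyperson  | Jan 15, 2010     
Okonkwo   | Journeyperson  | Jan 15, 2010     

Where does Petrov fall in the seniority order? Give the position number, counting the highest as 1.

6

By company hire date (later first): Haddad and Okonkwo (both Jan 15, 2010); then Chaudhari, Ferreira, Leclerc, Petrov and Quinn (each Oct 28, 2006).
Haddad and Okonkwo are each Journeyperson, so the next rule applies.
Among Haddad and Okonkwo, alphabetically by surname: Haddad before Okonkwo.
Chaudhari, Ferreira, Leclerc, Petrov and Quinn are each Journeyperson, so the next rule applies.
Among Chaudhari, Ferreira, Leclerc, Petrov and Quinn, alphabetically by surname: Chaudhari before Ferreira before Leclerc before Petrov before Quinn.
Order: Haddad, Okonkwo, Chaudhari, Ferreira, Leclerc, Petrov, Quinn. So position 6.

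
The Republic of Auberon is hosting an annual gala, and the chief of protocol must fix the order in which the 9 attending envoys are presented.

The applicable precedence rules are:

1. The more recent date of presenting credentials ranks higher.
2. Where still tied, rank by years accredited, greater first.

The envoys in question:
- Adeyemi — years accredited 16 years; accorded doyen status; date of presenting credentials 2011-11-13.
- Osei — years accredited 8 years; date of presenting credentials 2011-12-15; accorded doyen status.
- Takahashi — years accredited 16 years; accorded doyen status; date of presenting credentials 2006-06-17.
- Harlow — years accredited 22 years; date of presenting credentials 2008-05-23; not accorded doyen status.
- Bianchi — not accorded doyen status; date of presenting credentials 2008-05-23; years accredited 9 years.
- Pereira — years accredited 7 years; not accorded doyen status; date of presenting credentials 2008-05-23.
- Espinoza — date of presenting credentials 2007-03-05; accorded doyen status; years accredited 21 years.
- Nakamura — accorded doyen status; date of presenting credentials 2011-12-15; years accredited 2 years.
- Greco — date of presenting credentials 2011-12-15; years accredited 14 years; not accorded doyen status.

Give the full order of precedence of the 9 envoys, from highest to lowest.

By date of presenting credentials (later first): Greco, Osei and Nakamura (each 2011-12-15); then Adeyemi (2011-11-13); then Harlow, Bianchi and Pereira (each 2008-05-23); then Espinoza (2007-03-05); then Takahashi (2006-06-17).
Among Greco, Osei and Nakamura, by years accredited (higher first): Greco (14 years) before Osei (8 years) before Nakamura (2 years).
Among Harlow, Bianchi and Pereira, by years accredited (higher first): Harlow (22 years) before Bianchi (9 years) before Pereira (7 years).
Full order: Greco, Osei, Nakamura, Adeyemi, Harlow, Bianchi, Pereira, Espinoza, Takahashi.

Greco, Osei, Nakamura, Adeyemi, Harlow, Bianchi, Pereira, Espinoza, Takahashi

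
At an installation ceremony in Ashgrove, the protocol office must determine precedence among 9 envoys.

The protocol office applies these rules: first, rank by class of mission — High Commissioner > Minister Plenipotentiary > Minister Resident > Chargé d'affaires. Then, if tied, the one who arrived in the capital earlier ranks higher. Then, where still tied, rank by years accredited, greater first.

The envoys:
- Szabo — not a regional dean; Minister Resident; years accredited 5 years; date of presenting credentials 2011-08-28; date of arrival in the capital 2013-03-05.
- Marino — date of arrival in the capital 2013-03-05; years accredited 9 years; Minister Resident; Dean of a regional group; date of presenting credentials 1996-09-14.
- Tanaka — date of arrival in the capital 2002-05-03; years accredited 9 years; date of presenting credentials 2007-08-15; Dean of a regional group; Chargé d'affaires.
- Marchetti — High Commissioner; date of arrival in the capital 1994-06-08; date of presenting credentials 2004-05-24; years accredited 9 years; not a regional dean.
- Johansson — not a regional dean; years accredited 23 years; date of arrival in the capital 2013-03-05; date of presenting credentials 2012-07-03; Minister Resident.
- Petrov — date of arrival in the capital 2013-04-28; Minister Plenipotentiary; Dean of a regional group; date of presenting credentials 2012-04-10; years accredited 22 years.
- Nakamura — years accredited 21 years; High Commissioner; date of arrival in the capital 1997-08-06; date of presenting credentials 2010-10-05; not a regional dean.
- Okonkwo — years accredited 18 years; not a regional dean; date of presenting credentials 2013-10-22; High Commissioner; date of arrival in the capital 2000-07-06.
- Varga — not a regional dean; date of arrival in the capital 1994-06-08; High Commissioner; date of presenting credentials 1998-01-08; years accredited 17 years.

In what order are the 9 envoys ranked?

By class of mission: Varga, Marchetti, Nakamura and Okonkwo (High Commissioner); then Petrov (Minister Plenipotentiary); then Johansson, Marino and Szabo (Minister Resident); then Tanaka (Chargé d'affaires).
Among Varga, Marchetti, Nakamura and Okonkwo, by date of arrival in the capital (earlier first): Varga and Marchetti (1994-06-08) before Nakamura (1997-08-06) before Okonkwo (2000-07-06).
Among Varga and Marchetti, by years accredited (higher first): Varga (17 years) before Marchetti (9 years).
Johansson, Marino and Szabo all have date of arrival in the capital 2013-03-05, so the next rule applies.
Among Johansson, Marino and Szabo, by years accredited (higher first): Johansson (23 years) before Marino (9 years) before Szabo (5 years).
Full order: Varga, Marchetti, Nakamura, Okonkwo, Petrov, Johansson, Marino, Szabo, Tanaka.

Varga, Marchetti, Nakamura, Okonkwo, Petrov, Johansson, Marino, Szabo, Tanaka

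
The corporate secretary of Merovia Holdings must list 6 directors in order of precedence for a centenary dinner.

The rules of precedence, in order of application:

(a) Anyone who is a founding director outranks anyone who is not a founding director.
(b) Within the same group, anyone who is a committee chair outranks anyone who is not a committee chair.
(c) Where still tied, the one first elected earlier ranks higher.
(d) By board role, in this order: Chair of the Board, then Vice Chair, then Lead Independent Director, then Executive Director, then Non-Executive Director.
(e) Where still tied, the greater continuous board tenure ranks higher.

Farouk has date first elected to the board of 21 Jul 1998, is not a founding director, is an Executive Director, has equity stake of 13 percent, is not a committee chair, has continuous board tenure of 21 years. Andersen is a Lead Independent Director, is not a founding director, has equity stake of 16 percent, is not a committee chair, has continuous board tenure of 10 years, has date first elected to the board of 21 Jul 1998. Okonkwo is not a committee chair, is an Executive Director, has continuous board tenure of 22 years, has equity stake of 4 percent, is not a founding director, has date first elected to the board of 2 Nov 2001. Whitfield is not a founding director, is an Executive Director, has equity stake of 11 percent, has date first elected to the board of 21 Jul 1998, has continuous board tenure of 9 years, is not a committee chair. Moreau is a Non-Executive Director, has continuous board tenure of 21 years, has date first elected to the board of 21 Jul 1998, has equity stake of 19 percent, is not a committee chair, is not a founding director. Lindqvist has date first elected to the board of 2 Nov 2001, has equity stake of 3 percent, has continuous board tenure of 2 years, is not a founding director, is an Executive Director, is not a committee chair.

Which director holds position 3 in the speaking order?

By the first rule: Andersen, Farouk, Whitfield, Moreau, Okonkwo and Lindqvist (each not a founding director).
Andersen, Farouk, Whitfield, Moreau, Okonkwo and Lindqvist are each not a committee chair, so the next rule applies.
Among Andersen, Farouk, Whitfield, Moreau, Okonkwo and Lindqvist, by date first elected to the board (earlier first): Andersen, Farouk, Whitfield and Moreau (21 Jul 1998) before Okonkwo and Lindqvist (2 Nov 2001).
Among Andersen, Farouk, Whitfield and Moreau, by board role: Andersen (Lead Independent Director) before Farouk and Whitfield (Executive Director) before Moreau (Non-Executive Director).
Among Farouk and Whitfield, by continuous board tenure (higher first): Farouk (21 years) before Whitfield (9 years).
Okonkwo and Lindqvist are each Executive Director, so the next rule applies.
Among Okonkwo and Lindqvist, by continuous board tenure (higher first): Okonkwo (22 years) before Lindqvist (2 years).
Order: Andersen, Farouk, Whitfield, Moreau, Okonkwo, Lindqvist.

Whitfield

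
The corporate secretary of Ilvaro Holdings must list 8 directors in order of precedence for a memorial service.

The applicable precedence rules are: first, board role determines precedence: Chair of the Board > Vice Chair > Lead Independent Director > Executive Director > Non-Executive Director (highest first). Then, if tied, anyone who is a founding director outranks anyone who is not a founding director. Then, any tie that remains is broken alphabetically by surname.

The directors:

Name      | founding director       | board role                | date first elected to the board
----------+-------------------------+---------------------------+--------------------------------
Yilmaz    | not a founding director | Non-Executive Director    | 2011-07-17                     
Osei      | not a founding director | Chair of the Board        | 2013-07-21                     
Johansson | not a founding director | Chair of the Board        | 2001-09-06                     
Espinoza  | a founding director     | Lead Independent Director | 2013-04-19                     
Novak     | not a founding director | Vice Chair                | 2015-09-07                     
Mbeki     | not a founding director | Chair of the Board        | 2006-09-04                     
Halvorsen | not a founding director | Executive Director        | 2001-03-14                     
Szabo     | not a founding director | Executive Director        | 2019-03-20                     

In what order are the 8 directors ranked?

By board role: Johansson, Mbeki and Osei (Chair of the Board); then Novak (Vice Chair); then Espinoza (Lead Independent Director); then Halvorsen and Szabo (Executive Director); then Yilmaz (Non-Executive Director).
Johansson, Mbeki and Osei are each not a founding director, so the next rule applies.
Among Johansson, Mbeki and Osei, alphabetically by surname: Johansson before Mbeki before Osei.
Halvorsen and Szabo are each not a founding director, so the next rule applies.
Among Halvorsen and Szabo, alphabetically by surname: Halvorsen before Szabo.
Full order: Johansson, Mbeki, Osei, Novak, Espinoza, Halvorsen, Szabo, Yilmaz.

Johansson, Mbeki, Osei, Novak, Espinoza, Halvorsen, Szabo, Yilmaz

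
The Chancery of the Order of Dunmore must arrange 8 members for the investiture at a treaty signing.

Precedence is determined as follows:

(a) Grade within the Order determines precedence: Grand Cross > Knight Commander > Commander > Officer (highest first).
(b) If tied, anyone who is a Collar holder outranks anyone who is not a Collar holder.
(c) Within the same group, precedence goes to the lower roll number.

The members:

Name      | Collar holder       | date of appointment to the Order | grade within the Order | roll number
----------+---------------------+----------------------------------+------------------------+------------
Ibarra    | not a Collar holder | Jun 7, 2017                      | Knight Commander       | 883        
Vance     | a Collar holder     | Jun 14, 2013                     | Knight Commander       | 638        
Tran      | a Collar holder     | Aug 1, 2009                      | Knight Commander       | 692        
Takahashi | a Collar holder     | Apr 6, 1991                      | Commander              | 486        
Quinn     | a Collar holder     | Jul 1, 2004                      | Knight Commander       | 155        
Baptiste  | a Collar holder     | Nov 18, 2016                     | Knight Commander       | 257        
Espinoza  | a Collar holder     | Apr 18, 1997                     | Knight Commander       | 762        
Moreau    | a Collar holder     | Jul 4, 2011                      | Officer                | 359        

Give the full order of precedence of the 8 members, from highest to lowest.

By grade within the Order: Quinn, Baptiste, Vance, Tran, Espinoza and Ibarra (Knight Commander); then Takahashi (Commander); then Moreau (Officer).
Among Quinn, Baptiste, Vance, Tran, Espinoza and Ibarra, a Collar holder before not a Collar holder: Quinn, Baptiste, Vance, Tran and Espinoza (a Collar holder) before Ibarra (not a Collar holder).
Among Quinn, Baptiste, Vance, Tran and Espinoza, by roll number (lower first): Quinn (155) before Baptiste (257) before Vance (638) before Tran (692) before Espinoza (762).
Full order: Quinn, Baptiste, Vance, Tran, Espinoza, Ibarra, Takahashi, Moreau.

Quinn, Baptiste, Vance, Tran, Espinoza, Ibarra, Takahashi, Moreau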